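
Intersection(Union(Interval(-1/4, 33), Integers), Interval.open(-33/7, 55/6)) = Union(Interval.Ropen(-1/4, 55/6), Range(-4, 10, 1))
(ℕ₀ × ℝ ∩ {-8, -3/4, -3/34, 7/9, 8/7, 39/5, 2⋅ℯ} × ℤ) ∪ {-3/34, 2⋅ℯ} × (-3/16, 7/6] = {-3/34, 2⋅ℯ} × (-3/16, 7/6]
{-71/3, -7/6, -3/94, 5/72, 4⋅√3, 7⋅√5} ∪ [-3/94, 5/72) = {-71/3, -7/6, 4⋅√3, 7⋅√5} ∪ [-3/94, 5/72]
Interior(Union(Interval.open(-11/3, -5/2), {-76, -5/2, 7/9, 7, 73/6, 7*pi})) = Interval.open(-11/3, -5/2)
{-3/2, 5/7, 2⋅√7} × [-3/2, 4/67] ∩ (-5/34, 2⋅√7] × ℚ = {5/7, 2⋅√7} × (ℚ ∩ [-3/2, 4/67])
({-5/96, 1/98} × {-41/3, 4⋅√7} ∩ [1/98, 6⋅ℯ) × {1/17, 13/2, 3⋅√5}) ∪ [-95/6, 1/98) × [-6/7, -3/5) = [-95/6, 1/98) × [-6/7, -3/5)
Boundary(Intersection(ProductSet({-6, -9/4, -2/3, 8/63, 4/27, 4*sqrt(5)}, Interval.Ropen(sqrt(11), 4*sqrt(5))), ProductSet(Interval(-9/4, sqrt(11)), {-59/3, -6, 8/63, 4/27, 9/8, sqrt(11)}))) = ProductSet({-9/4, -2/3, 8/63, 4/27}, {sqrt(11)})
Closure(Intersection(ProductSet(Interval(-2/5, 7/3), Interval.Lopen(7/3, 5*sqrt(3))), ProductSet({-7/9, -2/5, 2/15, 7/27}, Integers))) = ProductSet({-2/5, 2/15, 7/27}, Range(3, 9, 1))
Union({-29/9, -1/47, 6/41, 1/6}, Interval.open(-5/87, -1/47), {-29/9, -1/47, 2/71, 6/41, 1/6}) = Union({-29/9, 2/71, 6/41, 1/6}, Interval.Lopen(-5/87, -1/47))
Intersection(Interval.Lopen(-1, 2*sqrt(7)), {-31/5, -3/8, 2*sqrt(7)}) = {-3/8, 2*sqrt(7)}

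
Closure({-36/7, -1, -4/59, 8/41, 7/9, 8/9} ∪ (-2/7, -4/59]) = {-36/7, -1, 8/41, 7/9, 8/9} ∪ [-2/7, -4/59]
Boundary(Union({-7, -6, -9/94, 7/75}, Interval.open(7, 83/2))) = {-7, -6, -9/94, 7/75, 7, 83/2}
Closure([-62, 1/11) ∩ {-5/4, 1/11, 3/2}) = {-5/4}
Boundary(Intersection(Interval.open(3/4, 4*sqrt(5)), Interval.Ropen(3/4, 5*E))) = {3/4, 4*sqrt(5)}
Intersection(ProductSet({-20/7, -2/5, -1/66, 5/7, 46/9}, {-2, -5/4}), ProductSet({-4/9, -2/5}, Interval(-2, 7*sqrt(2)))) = ProductSet({-2/5}, {-2, -5/4})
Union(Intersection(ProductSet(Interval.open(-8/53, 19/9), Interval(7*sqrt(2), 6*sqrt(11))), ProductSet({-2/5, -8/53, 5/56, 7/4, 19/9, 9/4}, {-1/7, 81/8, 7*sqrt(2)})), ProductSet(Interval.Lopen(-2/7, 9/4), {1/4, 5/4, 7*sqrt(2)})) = Union(ProductSet({5/56, 7/4}, {81/8, 7*sqrt(2)}), ProductSet(Interval.Lopen(-2/7, 9/4), {1/4, 5/4, 7*sqrt(2)}))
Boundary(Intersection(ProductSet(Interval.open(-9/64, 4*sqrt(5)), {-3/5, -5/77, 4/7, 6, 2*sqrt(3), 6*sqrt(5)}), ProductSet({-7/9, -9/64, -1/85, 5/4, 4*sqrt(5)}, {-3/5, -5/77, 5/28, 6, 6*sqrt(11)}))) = ProductSet({-1/85, 5/4}, {-3/5, -5/77, 6})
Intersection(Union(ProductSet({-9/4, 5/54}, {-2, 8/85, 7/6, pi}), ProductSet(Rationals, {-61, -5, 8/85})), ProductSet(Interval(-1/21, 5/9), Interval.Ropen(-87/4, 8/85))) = Union(ProductSet({5/54}, {-2}), ProductSet(Intersection(Interval(-1/21, 5/9), Rationals), {-5}))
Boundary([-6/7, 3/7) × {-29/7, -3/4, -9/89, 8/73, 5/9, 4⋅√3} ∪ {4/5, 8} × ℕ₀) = ({4/5, 8} × ℕ₀) ∪ ([-6/7, 3/7] × {-29/7, -3/4, -9/89, 8/73, 5/9, 4⋅√3})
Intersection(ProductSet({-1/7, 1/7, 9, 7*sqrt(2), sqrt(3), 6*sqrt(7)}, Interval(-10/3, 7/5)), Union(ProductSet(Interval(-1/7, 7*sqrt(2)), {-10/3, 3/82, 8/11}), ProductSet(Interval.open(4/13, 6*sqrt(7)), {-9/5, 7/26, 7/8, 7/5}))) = Union(ProductSet({9, 7*sqrt(2), sqrt(3)}, {-9/5, 7/26, 7/8, 7/5}), ProductSet({-1/7, 1/7, 9, 7*sqrt(2), sqrt(3)}, {-10/3, 3/82, 8/11}))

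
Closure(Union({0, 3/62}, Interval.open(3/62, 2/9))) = Union({0}, Interval(3/62, 2/9))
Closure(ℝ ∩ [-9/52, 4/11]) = [-9/52, 4/11]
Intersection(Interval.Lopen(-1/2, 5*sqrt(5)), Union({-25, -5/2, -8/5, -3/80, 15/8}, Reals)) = Interval.Lopen(-1/2, 5*sqrt(5))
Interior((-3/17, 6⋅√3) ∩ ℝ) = (-3/17, 6⋅√3)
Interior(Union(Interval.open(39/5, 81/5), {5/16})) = Interval.open(39/5, 81/5)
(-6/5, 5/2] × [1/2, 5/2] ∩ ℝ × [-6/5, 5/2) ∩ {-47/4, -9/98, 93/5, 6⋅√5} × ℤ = {-9/98} × {1, 2}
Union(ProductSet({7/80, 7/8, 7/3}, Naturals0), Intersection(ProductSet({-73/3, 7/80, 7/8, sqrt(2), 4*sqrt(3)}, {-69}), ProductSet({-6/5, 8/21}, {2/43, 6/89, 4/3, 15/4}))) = ProductSet({7/80, 7/8, 7/3}, Naturals0)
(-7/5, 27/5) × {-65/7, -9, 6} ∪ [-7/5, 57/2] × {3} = ([-7/5, 57/2] × {3}) ∪ ((-7/5, 27/5) × {-65/7, -9, 6})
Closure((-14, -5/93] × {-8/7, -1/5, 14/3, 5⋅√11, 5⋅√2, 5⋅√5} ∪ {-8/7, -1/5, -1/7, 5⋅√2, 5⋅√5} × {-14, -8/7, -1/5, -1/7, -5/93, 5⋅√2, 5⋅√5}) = ([-14, -5/93] × {-8/7, -1/5, 14/3, 5⋅√11, 5⋅√2, 5⋅√5}) ∪ ({-8/7, -1/5, -1/7, 5⋅√2, 5⋅√5} × {-14, -8/7, -1/5, -1/7, -5/93, 5⋅√2, 5⋅√5})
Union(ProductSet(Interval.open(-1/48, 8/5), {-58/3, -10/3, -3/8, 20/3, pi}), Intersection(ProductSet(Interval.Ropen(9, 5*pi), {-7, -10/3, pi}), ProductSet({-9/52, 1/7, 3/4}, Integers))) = ProductSet(Interval.open(-1/48, 8/5), {-58/3, -10/3, -3/8, 20/3, pi})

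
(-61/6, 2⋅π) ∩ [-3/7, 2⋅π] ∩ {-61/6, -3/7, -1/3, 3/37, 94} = {-3/7, -1/3, 3/37}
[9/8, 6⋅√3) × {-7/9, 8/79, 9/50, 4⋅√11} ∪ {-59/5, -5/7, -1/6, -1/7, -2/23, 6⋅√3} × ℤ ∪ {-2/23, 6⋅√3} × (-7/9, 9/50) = ({-2/23, 6⋅√3} × (-7/9, 9/50)) ∪ ({-59/5, -5/7, -1/6, -1/7, -2/23, 6⋅√3} × ℤ) ∪ ([9/8, 6⋅√3) × {-7/9, 8/79, 9/50, 4⋅√11})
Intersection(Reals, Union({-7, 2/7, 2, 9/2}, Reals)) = Reals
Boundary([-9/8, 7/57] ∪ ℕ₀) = {-9/8, 7/57} ∪ (ℕ₀ \ (-9/8, 7/57))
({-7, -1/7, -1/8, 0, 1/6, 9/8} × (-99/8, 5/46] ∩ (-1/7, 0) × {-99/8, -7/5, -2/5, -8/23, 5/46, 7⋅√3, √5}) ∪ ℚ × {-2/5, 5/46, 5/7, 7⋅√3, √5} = ({-1/8} × {-7/5, -2/5, -8/23, 5/46}) ∪ (ℚ × {-2/5, 5/46, 5/7, 7⋅√3, √5})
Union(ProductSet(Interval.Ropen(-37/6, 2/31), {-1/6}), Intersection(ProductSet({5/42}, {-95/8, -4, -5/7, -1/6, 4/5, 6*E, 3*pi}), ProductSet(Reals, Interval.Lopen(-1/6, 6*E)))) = Union(ProductSet({5/42}, {4/5, 6*E, 3*pi}), ProductSet(Interval.Ropen(-37/6, 2/31), {-1/6}))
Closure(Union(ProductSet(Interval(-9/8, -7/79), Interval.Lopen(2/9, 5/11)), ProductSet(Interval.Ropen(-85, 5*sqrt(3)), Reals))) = ProductSet(Interval(-85, 5*sqrt(3)), Reals)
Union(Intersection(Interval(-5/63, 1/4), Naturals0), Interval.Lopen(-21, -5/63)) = Union(Interval.Lopen(-21, -5/63), Range(0, 1, 1))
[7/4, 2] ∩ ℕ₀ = {2}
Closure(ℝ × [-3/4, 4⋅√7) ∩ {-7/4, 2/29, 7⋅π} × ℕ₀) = {-7/4, 2/29, 7⋅π} × {0, 1, …, 10}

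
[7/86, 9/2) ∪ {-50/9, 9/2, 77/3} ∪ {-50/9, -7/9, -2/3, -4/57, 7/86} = {-50/9, -7/9, -2/3, -4/57, 77/3} ∪ [7/86, 9/2]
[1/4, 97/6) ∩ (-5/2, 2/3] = [1/4, 2/3]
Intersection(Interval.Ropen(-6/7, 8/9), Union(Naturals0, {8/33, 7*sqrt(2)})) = Union({8/33}, Range(0, 1, 1))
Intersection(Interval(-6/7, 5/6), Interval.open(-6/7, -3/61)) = Interval.open(-6/7, -3/61)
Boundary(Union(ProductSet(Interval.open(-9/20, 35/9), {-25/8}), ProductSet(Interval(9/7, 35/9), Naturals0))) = Union(ProductSet(Interval(-9/20, 35/9), {-25/8}), ProductSet(Interval(9/7, 35/9), Naturals0))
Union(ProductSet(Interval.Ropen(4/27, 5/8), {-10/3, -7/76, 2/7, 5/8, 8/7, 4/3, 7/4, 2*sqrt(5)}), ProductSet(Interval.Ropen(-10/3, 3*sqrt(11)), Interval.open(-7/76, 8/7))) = Union(ProductSet(Interval.Ropen(-10/3, 3*sqrt(11)), Interval.open(-7/76, 8/7)), ProductSet(Interval.Ropen(4/27, 5/8), {-10/3, -7/76, 2/7, 5/8, 8/7, 4/3, 7/4, 2*sqrt(5)}))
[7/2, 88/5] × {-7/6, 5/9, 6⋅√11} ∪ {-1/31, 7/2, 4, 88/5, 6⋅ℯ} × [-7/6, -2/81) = ({-1/31, 7/2, 4, 88/5, 6⋅ℯ} × [-7/6, -2/81)) ∪ ([7/2, 88/5] × {-7/6, 5/9, 6⋅√11})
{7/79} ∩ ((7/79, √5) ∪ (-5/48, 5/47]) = {7/79}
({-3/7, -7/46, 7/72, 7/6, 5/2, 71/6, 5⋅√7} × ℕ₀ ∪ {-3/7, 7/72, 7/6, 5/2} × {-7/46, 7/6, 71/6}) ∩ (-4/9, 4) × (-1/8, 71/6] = ({-3/7, 7/72, 7/6, 5/2} × {7/6, 71/6}) ∪ ({-3/7, -7/46, 7/72, 7/6, 5/2} × {0, 1, …, 11})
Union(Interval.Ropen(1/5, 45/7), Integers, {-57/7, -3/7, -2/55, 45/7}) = Union({-57/7, -3/7, -2/55}, Integers, Interval(1/5, 45/7))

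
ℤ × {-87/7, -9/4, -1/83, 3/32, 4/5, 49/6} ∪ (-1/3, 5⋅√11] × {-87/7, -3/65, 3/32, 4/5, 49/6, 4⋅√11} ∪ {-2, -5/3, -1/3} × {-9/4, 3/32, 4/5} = ({-2, -5/3, -1/3} × {-9/4, 3/32, 4/5}) ∪ (ℤ × {-87/7, -9/4, -1/83, 3/32, 4/5, 49/6}) ∪ ((-1/3, 5⋅√11] × {-87/7, -3/65, 3/32, 4/5, 49/6, 4⋅√11})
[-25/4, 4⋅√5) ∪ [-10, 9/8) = [-10, 4⋅√5)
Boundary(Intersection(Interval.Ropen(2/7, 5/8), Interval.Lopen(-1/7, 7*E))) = {2/7, 5/8}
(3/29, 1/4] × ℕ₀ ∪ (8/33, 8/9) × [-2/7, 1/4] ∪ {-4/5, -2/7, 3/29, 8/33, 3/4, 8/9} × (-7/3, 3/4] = ((3/29, 1/4] × ℕ₀) ∪ ((8/33, 8/9) × [-2/7, 1/4]) ∪ ({-4/5, -2/7, 3/29, 8/33, 3/4, 8/9} × (-7/3, 3/4])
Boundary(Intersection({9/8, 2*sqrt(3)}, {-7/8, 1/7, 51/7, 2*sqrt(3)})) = {2*sqrt(3)}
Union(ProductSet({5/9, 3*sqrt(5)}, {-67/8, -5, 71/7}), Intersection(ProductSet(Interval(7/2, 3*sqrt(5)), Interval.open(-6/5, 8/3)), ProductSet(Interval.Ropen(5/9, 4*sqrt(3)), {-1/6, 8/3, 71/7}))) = Union(ProductSet({5/9, 3*sqrt(5)}, {-67/8, -5, 71/7}), ProductSet(Interval(7/2, 3*sqrt(5)), {-1/6}))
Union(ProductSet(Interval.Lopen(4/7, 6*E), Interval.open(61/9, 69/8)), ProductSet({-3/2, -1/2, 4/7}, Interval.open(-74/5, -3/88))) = Union(ProductSet({-3/2, -1/2, 4/7}, Interval.open(-74/5, -3/88)), ProductSet(Interval.Lopen(4/7, 6*E), Interval.open(61/9, 69/8)))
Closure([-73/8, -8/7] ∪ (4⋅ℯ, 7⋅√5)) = [-73/8, -8/7] ∪ [4⋅ℯ, 7⋅√5]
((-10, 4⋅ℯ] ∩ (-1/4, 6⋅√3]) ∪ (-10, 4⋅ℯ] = (-10, 4⋅ℯ]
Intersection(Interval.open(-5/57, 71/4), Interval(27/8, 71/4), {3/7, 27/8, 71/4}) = {27/8}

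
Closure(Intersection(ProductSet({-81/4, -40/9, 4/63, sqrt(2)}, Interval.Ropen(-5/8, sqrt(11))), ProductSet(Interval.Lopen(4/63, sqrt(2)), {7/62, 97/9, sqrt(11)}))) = ProductSet({sqrt(2)}, {7/62})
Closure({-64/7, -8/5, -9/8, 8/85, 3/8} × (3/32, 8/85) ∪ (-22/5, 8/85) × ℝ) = ([-22/5, 8/85] × ℝ) ∪ ({-64/7, 8/85, 3/8} × [3/32, 8/85]) ∪ ({-64/7, -8/5, -9/8, 8/85, 3/8} × (3/32, 8/85))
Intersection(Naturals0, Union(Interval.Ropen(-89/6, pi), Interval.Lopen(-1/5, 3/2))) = Range(0, 4, 1)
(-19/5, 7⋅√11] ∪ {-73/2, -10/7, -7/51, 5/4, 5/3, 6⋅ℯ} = {-73/2} ∪ (-19/5, 7⋅√11]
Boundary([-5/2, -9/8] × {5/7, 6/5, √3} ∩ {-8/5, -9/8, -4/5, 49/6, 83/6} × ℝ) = {-8/5, -9/8} × {5/7, 6/5, √3}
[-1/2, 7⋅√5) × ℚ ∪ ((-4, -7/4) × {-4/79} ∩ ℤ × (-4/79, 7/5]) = [-1/2, 7⋅√5) × ℚ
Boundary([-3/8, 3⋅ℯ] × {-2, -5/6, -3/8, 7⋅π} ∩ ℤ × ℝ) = {0, 1, …, 8} × {-2, -5/6, -3/8, 7⋅π}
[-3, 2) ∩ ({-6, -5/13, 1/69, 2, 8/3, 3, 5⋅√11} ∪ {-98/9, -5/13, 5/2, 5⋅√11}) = {-5/13, 1/69}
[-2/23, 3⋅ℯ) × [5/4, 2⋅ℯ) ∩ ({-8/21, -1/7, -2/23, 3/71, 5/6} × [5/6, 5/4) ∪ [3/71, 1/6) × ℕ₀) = [3/71, 1/6) × {2, 3, 4, 5}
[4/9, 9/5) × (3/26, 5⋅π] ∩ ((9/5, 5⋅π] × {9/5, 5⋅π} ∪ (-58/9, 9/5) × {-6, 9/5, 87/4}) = [4/9, 9/5) × {9/5}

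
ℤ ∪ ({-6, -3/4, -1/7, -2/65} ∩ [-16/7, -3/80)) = ℤ ∪ {-3/4, -1/7}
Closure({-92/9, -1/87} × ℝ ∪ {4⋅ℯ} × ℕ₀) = ({-92/9, -1/87} × ℝ) ∪ ({4⋅ℯ} × ℕ₀)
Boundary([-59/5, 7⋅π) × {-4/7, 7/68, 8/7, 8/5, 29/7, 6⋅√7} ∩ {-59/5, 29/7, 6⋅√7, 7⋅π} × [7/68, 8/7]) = {-59/5, 29/7, 6⋅√7} × {7/68, 8/7}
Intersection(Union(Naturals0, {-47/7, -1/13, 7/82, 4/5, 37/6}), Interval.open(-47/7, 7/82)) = Union({-1/13}, Range(0, 1, 1))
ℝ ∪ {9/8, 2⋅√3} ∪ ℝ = ℝ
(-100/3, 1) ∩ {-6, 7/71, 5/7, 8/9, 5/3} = {-6, 7/71, 5/7, 8/9}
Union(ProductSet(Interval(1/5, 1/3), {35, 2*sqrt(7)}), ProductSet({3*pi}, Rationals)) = Union(ProductSet({3*pi}, Rationals), ProductSet(Interval(1/5, 1/3), {35, 2*sqrt(7)}))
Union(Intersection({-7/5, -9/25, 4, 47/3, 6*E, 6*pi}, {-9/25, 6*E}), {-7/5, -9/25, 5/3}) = {-7/5, -9/25, 5/3, 6*E}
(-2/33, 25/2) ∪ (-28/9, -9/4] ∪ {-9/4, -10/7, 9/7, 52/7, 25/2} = (-28/9, -9/4] ∪ {-10/7} ∪ (-2/33, 25/2]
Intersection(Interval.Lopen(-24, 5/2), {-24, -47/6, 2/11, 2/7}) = {-47/6, 2/11, 2/7}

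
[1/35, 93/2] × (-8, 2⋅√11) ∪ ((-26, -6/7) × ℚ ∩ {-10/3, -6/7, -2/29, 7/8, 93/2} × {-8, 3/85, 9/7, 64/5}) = ({-10/3} × {-8, 3/85, 9/7, 64/5}) ∪ ([1/35, 93/2] × (-8, 2⋅√11))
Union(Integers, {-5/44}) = Union({-5/44}, Integers)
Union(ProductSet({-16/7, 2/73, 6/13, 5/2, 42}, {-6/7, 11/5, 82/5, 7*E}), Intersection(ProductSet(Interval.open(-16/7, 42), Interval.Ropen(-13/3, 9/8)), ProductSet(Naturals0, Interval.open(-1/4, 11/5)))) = Union(ProductSet({-16/7, 2/73, 6/13, 5/2, 42}, {-6/7, 11/5, 82/5, 7*E}), ProductSet(Range(0, 42, 1), Interval.open(-1/4, 9/8)))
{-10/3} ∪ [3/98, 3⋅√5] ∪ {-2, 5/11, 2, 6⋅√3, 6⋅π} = {-10/3, -2, 6⋅√3, 6⋅π} ∪ [3/98, 3⋅√5]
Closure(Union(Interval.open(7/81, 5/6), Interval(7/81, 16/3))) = Interval(7/81, 16/3)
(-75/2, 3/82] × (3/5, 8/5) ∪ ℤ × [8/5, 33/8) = (ℤ × [8/5, 33/8)) ∪ ((-75/2, 3/82] × (3/5, 8/5))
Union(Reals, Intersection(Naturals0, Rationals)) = Reals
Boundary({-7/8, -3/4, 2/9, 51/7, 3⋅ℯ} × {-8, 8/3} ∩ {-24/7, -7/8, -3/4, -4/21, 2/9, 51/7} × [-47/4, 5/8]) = {-7/8, -3/4, 2/9, 51/7} × {-8}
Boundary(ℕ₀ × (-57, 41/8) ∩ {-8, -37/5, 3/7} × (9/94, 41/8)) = ∅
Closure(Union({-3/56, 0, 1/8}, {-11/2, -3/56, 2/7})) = {-11/2, -3/56, 0, 1/8, 2/7}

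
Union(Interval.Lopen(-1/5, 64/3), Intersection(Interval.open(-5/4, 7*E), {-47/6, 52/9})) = Interval.Lopen(-1/5, 64/3)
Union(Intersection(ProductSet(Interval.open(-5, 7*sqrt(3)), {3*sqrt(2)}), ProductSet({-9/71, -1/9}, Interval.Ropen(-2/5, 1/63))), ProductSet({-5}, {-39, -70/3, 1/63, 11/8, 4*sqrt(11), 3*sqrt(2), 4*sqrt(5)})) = ProductSet({-5}, {-39, -70/3, 1/63, 11/8, 4*sqrt(11), 3*sqrt(2), 4*sqrt(5)})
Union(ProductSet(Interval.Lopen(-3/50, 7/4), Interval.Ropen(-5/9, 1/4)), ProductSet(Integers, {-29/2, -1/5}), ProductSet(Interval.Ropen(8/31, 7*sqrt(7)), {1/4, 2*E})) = Union(ProductSet(Integers, {-29/2, -1/5}), ProductSet(Interval.Lopen(-3/50, 7/4), Interval.Ropen(-5/9, 1/4)), ProductSet(Interval.Ropen(8/31, 7*sqrt(7)), {1/4, 2*E}))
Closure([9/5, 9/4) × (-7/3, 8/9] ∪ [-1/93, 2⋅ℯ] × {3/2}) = ({9/5, 9/4} × [-7/3, 8/9]) ∪ ([9/5, 9/4] × {-7/3, 8/9}) ∪ ([-1/93, 2⋅ℯ] × {3/2}) ∪ ([9/5, 9/4) × (-7/3, 8/9])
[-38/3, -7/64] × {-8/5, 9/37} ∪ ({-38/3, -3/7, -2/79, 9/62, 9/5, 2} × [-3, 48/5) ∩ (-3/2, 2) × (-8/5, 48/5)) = ([-38/3, -7/64] × {-8/5, 9/37}) ∪ ({-3/7, -2/79, 9/62, 9/5} × (-8/5, 48/5))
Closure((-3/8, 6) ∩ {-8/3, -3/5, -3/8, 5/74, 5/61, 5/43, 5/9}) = {5/74, 5/61, 5/43, 5/9}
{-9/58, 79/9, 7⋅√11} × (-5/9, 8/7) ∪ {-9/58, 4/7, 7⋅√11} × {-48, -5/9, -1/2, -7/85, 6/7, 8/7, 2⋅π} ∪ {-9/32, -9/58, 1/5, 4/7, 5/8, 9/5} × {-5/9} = ({-9/32, -9/58, 1/5, 4/7, 5/8, 9/5} × {-5/9}) ∪ ({-9/58, 79/9, 7⋅√11} × (-5/9, 8/7)) ∪ ({-9/58, 4/7, 7⋅√11} × {-48, -5/9, -1/2, -7/85, 6/7, 8/7, 2⋅π})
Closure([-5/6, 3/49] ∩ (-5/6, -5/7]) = [-5/6, -5/7]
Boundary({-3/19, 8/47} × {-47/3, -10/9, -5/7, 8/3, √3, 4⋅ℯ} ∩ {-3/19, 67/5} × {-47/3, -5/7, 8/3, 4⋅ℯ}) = {-3/19} × {-47/3, -5/7, 8/3, 4⋅ℯ}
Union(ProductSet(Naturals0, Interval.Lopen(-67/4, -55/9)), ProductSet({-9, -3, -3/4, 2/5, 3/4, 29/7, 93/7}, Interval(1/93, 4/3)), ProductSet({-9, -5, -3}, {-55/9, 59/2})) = Union(ProductSet({-9, -5, -3}, {-55/9, 59/2}), ProductSet({-9, -3, -3/4, 2/5, 3/4, 29/7, 93/7}, Interval(1/93, 4/3)), ProductSet(Naturals0, Interval.Lopen(-67/4, -55/9)))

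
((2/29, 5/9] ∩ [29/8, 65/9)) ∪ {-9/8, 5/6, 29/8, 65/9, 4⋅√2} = {-9/8, 5/6, 29/8, 65/9, 4⋅√2}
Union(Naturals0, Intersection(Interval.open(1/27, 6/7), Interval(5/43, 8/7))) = Union(Interval.Ropen(5/43, 6/7), Naturals0)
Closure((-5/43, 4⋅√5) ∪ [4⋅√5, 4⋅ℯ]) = [-5/43, 4⋅ℯ]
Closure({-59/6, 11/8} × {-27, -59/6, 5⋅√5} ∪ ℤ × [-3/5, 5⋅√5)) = (ℤ × [-3/5, 5⋅√5]) ∪ ({-59/6, 11/8} × {-27, -59/6, 5⋅√5})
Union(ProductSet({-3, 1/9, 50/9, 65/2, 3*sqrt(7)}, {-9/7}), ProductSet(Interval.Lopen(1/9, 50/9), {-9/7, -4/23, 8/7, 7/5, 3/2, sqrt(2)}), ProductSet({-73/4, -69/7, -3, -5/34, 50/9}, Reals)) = Union(ProductSet({-73/4, -69/7, -3, -5/34, 50/9}, Reals), ProductSet({-3, 1/9, 50/9, 65/2, 3*sqrt(7)}, {-9/7}), ProductSet(Interval.Lopen(1/9, 50/9), {-9/7, -4/23, 8/7, 7/5, 3/2, sqrt(2)}))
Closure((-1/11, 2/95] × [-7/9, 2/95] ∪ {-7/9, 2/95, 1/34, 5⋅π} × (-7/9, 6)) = ([-1/11, 2/95] × [-7/9, 2/95]) ∪ ({-7/9, 2/95, 1/34, 5⋅π} × [-7/9, 6])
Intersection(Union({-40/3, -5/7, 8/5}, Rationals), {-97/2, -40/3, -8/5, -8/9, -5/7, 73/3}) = {-97/2, -40/3, -8/5, -8/9, -5/7, 73/3}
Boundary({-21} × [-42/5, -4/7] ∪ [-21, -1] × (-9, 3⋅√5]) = ({-21, -1} × [-9, 3⋅√5]) ∪ ([-21, -1] × {-9, 3⋅√5})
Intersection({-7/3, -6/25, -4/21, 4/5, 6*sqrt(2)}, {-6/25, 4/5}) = {-6/25, 4/5}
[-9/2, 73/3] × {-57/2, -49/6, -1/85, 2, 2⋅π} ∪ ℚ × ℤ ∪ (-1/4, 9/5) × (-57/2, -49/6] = (ℚ × ℤ) ∪ ((-1/4, 9/5) × (-57/2, -49/6]) ∪ ([-9/2, 73/3] × {-57/2, -49/6, -1/85, 2, 2⋅π})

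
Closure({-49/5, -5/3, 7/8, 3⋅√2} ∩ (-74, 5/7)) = {-49/5, -5/3}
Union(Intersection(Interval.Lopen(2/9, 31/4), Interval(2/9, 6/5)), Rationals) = Union(Interval(2/9, 6/5), Rationals)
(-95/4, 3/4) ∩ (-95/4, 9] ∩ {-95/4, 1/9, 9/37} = {1/9, 9/37}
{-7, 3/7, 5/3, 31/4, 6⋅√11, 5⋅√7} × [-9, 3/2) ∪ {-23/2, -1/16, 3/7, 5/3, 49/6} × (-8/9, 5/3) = ({-23/2, -1/16, 3/7, 5/3, 49/6} × (-8/9, 5/3)) ∪ ({-7, 3/7, 5/3, 31/4, 6⋅√11, 5⋅√7} × [-9, 3/2))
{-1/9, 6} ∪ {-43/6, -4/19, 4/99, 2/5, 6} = {-43/6, -4/19, -1/9, 4/99, 2/5, 6}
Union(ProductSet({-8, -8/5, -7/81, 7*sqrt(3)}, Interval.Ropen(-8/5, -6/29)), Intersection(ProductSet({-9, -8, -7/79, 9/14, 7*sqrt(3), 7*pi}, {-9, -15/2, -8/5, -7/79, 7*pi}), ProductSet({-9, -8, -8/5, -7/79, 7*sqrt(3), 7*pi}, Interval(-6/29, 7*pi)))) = Union(ProductSet({-8, -8/5, -7/81, 7*sqrt(3)}, Interval.Ropen(-8/5, -6/29)), ProductSet({-9, -8, -7/79, 7*sqrt(3), 7*pi}, {-7/79, 7*pi}))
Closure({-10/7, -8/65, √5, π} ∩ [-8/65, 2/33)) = {-8/65}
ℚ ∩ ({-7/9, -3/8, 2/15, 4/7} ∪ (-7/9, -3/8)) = {2/15, 4/7} ∪ (ℚ ∩ [-7/9, -3/8])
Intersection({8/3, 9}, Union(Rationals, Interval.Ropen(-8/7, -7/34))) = {8/3, 9}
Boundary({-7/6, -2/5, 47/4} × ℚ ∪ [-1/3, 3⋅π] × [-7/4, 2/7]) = ({-7/6, -2/5, 47/4} × (-∞, ∞)) ∪ ({-1/3, 3⋅π} × [-7/4, 2/7]) ∪ ([-1/3, 3⋅π] × {-7/4, 2/7})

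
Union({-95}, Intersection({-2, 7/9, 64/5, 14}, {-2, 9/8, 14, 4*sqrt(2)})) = {-95, -2, 14}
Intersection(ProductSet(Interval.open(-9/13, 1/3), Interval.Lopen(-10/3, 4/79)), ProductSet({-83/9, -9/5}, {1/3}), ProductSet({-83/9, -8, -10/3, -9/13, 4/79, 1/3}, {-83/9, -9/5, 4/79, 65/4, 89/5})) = EmptySet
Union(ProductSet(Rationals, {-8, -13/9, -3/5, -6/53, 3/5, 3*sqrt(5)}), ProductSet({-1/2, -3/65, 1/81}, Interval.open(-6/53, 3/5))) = Union(ProductSet({-1/2, -3/65, 1/81}, Interval.open(-6/53, 3/5)), ProductSet(Rationals, {-8, -13/9, -3/5, -6/53, 3/5, 3*sqrt(5)}))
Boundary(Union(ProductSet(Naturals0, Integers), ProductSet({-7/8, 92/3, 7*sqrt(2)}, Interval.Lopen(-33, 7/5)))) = Union(ProductSet({-7/8, 92/3, 7*sqrt(2)}, Interval(-33, 7/5)), ProductSet(Naturals0, Integers))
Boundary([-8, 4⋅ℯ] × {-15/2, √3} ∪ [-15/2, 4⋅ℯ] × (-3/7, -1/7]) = ({-15/2, 4⋅ℯ} × [-3/7, -1/7]) ∪ ([-15/2, 4⋅ℯ] × {-3/7, -1/7}) ∪ ([-8, 4⋅ℯ] × {-15/2, √3})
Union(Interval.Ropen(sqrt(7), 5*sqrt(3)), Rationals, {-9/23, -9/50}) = Union(Interval.Ropen(sqrt(7), 5*sqrt(3)), Rationals)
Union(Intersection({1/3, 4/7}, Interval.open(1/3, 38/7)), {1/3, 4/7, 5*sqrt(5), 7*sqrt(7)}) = {1/3, 4/7, 5*sqrt(5), 7*sqrt(7)}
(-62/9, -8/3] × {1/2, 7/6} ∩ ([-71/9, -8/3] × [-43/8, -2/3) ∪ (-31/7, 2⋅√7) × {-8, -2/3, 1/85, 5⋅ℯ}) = ∅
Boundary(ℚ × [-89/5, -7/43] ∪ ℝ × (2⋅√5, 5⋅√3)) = ℝ × ([-89/5, -7/43] ∪ {5⋅√3, 2⋅√5})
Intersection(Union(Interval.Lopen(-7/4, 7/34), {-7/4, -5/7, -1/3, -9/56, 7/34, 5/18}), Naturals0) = Range(0, 1, 1)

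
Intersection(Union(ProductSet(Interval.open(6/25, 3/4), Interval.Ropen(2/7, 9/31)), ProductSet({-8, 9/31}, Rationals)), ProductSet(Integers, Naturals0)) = ProductSet({-8}, Naturals0)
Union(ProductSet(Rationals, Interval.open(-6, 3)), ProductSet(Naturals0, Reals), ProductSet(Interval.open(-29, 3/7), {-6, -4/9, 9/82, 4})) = Union(ProductSet(Interval.open(-29, 3/7), {-6, -4/9, 9/82, 4}), ProductSet(Naturals0, Reals), ProductSet(Rationals, Interval.open(-6, 3)))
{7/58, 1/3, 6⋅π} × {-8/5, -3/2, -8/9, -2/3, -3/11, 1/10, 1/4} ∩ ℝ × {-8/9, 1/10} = {7/58, 1/3, 6⋅π} × {-8/9, 1/10}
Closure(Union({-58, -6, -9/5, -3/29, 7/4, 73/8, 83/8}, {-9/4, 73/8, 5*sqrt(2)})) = {-58, -6, -9/4, -9/5, -3/29, 7/4, 73/8, 83/8, 5*sqrt(2)}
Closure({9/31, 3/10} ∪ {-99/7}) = {-99/7, 9/31, 3/10}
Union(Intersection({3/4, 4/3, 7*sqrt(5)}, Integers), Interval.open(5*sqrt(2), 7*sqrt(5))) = Interval.open(5*sqrt(2), 7*sqrt(5))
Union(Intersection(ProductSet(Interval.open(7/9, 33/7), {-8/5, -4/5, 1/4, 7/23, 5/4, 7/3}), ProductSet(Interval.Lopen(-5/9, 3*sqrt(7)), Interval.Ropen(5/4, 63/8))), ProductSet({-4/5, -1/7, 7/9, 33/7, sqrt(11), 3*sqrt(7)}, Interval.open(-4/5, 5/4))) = Union(ProductSet({-4/5, -1/7, 7/9, 33/7, sqrt(11), 3*sqrt(7)}, Interval.open(-4/5, 5/4)), ProductSet(Interval.open(7/9, 33/7), {5/4, 7/3}))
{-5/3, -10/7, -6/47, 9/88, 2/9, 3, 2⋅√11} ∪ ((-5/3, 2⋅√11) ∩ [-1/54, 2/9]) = {-5/3, -10/7, -6/47, 3, 2⋅√11} ∪ [-1/54, 2/9]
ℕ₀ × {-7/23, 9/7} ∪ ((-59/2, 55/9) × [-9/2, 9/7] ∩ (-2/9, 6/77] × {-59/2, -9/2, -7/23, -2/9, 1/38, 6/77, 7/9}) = (ℕ₀ × {-7/23, 9/7}) ∪ ((-2/9, 6/77] × {-9/2, -7/23, -2/9, 1/38, 6/77, 7/9})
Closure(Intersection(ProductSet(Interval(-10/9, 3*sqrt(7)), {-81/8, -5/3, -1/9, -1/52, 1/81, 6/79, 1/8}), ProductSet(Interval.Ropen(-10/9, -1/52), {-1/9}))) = ProductSet(Interval(-10/9, -1/52), {-1/9})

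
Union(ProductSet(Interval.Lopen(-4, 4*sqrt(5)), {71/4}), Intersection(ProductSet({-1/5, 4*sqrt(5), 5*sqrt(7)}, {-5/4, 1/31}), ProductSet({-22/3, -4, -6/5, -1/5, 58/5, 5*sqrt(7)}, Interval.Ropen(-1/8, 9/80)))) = Union(ProductSet({-1/5, 5*sqrt(7)}, {1/31}), ProductSet(Interval.Lopen(-4, 4*sqrt(5)), {71/4}))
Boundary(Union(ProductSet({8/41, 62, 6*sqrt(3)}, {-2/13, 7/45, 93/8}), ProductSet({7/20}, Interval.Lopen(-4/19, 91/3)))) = Union(ProductSet({7/20}, Interval(-4/19, 91/3)), ProductSet({8/41, 62, 6*sqrt(3)}, {-2/13, 7/45, 93/8}))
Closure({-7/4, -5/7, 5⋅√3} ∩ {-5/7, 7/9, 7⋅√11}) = {-5/7}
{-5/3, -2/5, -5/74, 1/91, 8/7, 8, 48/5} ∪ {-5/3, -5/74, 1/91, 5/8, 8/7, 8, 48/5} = {-5/3, -2/5, -5/74, 1/91, 5/8, 8/7, 8, 48/5}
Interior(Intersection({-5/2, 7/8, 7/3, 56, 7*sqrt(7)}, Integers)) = EmptySet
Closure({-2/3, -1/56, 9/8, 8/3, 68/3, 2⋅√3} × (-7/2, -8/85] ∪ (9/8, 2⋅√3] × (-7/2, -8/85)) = ((9/8, 2⋅√3] × (-7/2, -8/85)) ∪ ({-2/3, -1/56, 9/8, 68/3, 2⋅√3} × [-7/2, -8/85]) ∪ ({-2/3, -1/56, 9/8, 8/3, 68/3, 2⋅√3} × (-7/2, -8/85]) ∪ (({-2/3, -1/56, 68/3} ∪ [9/8, 2⋅√3]) × {-7/2, -8/85})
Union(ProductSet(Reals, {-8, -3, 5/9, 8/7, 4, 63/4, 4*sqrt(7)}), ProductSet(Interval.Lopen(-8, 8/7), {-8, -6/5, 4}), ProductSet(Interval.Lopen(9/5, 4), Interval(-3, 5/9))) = Union(ProductSet(Interval.Lopen(-8, 8/7), {-8, -6/5, 4}), ProductSet(Interval.Lopen(9/5, 4), Interval(-3, 5/9)), ProductSet(Reals, {-8, -3, 5/9, 8/7, 4, 63/4, 4*sqrt(7)}))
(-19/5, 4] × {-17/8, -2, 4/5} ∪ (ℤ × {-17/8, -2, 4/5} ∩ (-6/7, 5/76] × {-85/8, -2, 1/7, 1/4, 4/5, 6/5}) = (-19/5, 4] × {-17/8, -2, 4/5}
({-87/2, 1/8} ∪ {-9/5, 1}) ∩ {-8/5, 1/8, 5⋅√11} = {1/8}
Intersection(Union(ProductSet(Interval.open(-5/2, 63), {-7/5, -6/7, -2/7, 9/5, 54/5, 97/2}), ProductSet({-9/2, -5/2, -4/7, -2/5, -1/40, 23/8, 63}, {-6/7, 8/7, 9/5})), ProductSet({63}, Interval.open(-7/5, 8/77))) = ProductSet({63}, {-6/7})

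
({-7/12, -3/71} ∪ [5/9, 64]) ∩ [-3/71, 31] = {-3/71} ∪ [5/9, 31]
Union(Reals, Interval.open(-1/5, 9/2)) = Interval(-oo, oo)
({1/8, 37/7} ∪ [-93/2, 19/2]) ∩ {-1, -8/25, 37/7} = {-1, -8/25, 37/7}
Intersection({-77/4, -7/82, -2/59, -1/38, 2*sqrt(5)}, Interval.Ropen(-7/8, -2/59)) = {-7/82}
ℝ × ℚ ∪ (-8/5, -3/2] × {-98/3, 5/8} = ℝ × ℚ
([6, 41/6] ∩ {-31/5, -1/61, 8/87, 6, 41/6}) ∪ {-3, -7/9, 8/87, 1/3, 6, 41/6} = {-3, -7/9, 8/87, 1/3, 6, 41/6}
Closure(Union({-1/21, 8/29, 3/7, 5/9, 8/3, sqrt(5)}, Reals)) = Reals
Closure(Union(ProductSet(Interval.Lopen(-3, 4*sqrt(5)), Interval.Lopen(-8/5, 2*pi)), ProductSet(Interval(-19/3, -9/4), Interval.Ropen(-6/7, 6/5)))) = Union(ProductSet({-19/3}, Interval(-6/7, 6/5)), ProductSet({4*sqrt(5)}, Interval(-8/5, 2*pi)), ProductSet({-3, 4*sqrt(5)}, Union(Interval(-8/5, -6/7), Interval(6/5, 2*pi))), ProductSet(Interval(-19/3, -3), {-6/7, 6/5}), ProductSet(Interval(-19/3, -9/4), Interval.Ropen(-6/7, 6/5)), ProductSet(Interval(-3, 4*sqrt(5)), {-8/5, 2*pi}), ProductSet(Interval.Lopen(-3, 4*sqrt(5)), Interval.Lopen(-8/5, 2*pi)))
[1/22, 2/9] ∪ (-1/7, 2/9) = (-1/7, 2/9]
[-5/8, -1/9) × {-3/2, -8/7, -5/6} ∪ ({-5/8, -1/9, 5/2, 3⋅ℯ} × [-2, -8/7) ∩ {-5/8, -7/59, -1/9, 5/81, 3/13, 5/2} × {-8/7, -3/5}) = [-5/8, -1/9) × {-3/2, -8/7, -5/6}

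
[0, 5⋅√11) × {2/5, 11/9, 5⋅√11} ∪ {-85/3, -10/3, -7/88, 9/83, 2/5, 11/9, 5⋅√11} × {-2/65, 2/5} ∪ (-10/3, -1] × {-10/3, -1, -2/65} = ((-10/3, -1] × {-10/3, -1, -2/65}) ∪ ({-85/3, -10/3, -7/88, 9/83, 2/5, 11/9, 5⋅√11} × {-2/65, 2/5}) ∪ ([0, 5⋅√11) × {2/5, 11/9, 5⋅√11})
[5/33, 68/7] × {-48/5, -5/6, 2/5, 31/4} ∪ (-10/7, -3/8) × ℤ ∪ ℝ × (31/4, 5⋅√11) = ((-10/7, -3/8) × ℤ) ∪ ([5/33, 68/7] × {-48/5, -5/6, 2/5, 31/4}) ∪ (ℝ × (31/4, 5⋅√11))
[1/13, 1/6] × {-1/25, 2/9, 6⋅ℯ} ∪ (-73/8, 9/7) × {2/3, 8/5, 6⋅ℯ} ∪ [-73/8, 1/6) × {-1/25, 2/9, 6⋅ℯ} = ([-73/8, 1/6] × {-1/25, 2/9, 6⋅ℯ}) ∪ ((-73/8, 9/7) × {2/3, 8/5, 6⋅ℯ})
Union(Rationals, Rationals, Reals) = Reals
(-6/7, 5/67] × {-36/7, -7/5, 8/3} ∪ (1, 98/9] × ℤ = ((1, 98/9] × ℤ) ∪ ((-6/7, 5/67] × {-36/7, -7/5, 8/3})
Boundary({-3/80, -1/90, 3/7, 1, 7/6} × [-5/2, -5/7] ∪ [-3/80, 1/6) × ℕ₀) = ([-3/80, 1/6] × ℕ₀) ∪ ({-3/80, -1/90, 3/7, 1, 7/6} × [-5/2, -5/7])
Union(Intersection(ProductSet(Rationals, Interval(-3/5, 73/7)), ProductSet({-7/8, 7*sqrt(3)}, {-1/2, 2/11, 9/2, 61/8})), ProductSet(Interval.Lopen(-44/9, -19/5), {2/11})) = Union(ProductSet({-7/8}, {-1/2, 2/11, 9/2, 61/8}), ProductSet(Interval.Lopen(-44/9, -19/5), {2/11}))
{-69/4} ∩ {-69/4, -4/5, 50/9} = {-69/4}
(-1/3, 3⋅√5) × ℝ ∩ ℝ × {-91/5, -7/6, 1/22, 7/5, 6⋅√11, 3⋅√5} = (-1/3, 3⋅√5) × {-91/5, -7/6, 1/22, 7/5, 6⋅√11, 3⋅√5}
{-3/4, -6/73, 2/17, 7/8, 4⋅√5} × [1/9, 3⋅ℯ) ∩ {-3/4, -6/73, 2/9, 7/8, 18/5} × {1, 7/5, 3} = {-3/4, -6/73, 7/8} × {1, 7/5, 3}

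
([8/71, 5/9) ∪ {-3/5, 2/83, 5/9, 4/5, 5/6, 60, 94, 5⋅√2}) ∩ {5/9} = {5/9}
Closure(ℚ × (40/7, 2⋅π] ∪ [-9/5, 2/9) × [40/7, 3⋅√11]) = (ℝ × {40/7}) ∪ (ℚ × (40/7, 2⋅π]) ∪ ([-9/5, 2/9] × [40/7, 3⋅√11]) ∪ (((-∞, -9/5] ∪ [2/9, ∞)) × [40/7, 2⋅π])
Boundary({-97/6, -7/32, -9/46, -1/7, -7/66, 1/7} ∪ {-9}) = {-97/6, -9, -7/32, -9/46, -1/7, -7/66, 1/7}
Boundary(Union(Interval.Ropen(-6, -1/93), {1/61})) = {-6, -1/93, 1/61}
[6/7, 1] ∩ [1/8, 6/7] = {6/7}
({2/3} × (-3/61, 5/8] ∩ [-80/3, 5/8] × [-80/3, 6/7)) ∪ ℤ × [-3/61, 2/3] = ℤ × [-3/61, 2/3]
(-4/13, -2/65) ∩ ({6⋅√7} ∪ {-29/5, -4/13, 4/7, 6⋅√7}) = ∅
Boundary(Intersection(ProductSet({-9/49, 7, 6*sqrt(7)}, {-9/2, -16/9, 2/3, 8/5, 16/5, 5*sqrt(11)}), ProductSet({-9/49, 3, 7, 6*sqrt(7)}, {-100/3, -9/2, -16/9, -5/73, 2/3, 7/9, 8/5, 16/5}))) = ProductSet({-9/49, 7, 6*sqrt(7)}, {-9/2, -16/9, 2/3, 8/5, 16/5})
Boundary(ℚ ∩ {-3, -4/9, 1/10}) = {-3, -4/9, 1/10}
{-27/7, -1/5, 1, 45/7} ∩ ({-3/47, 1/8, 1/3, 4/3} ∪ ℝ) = {-27/7, -1/5, 1, 45/7}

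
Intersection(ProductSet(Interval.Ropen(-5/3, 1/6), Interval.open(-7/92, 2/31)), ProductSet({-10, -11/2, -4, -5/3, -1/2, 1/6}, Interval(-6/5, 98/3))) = ProductSet({-5/3, -1/2}, Interval.open(-7/92, 2/31))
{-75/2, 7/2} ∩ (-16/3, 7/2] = {7/2}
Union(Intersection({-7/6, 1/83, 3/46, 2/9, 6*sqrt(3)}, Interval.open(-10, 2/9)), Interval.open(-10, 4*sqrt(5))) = Interval.open(-10, 4*sqrt(5))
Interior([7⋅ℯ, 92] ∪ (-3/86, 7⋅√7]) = (-3/86, 7⋅√7) ∪ (7⋅ℯ, 92)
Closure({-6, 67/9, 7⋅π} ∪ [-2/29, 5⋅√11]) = {-6, 7⋅π} ∪ [-2/29, 5⋅√11]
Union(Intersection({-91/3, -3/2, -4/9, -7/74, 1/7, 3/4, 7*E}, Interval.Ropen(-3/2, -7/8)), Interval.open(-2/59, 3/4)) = Union({-3/2}, Interval.open(-2/59, 3/4))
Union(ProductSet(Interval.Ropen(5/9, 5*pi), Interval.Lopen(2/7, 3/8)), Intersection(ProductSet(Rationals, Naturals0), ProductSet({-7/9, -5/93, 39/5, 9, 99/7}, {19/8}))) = ProductSet(Interval.Ropen(5/9, 5*pi), Interval.Lopen(2/7, 3/8))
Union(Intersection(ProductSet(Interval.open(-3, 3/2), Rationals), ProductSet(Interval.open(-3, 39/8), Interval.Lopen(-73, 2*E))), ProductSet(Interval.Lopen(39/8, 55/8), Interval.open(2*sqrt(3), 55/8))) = Union(ProductSet(Interval.open(-3, 3/2), Intersection(Interval.Lopen(-73, 2*E), Rationals)), ProductSet(Interval.Lopen(39/8, 55/8), Interval.open(2*sqrt(3), 55/8)))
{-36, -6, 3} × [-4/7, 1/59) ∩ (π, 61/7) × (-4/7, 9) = ∅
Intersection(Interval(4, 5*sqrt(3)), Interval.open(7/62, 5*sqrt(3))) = Interval.Ropen(4, 5*sqrt(3))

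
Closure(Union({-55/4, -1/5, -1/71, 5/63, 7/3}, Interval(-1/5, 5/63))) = Union({-55/4, 7/3}, Interval(-1/5, 5/63))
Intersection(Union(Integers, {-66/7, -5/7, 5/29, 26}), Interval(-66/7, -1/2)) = Union({-66/7, -5/7}, Range(-9, 0, 1))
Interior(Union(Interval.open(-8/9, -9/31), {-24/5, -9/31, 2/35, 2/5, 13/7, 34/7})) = Interval.open(-8/9, -9/31)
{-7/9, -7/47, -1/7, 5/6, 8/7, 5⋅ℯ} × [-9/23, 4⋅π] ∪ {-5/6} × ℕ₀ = ({-5/6} × ℕ₀) ∪ ({-7/9, -7/47, -1/7, 5/6, 8/7, 5⋅ℯ} × [-9/23, 4⋅π])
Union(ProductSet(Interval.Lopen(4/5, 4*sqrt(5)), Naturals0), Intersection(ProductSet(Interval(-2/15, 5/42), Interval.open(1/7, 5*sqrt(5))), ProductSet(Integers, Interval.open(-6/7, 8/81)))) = ProductSet(Interval.Lopen(4/5, 4*sqrt(5)), Naturals0)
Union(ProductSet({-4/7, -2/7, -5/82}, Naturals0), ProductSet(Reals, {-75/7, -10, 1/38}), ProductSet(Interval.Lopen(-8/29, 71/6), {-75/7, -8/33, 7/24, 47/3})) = Union(ProductSet({-4/7, -2/7, -5/82}, Naturals0), ProductSet(Interval.Lopen(-8/29, 71/6), {-75/7, -8/33, 7/24, 47/3}), ProductSet(Reals, {-75/7, -10, 1/38}))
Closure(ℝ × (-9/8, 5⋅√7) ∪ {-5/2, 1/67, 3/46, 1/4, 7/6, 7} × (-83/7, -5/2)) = (ℝ × [-9/8, 5⋅√7]) ∪ ({-5/2, 1/67, 3/46, 1/4, 7/6, 7} × [-83/7, -5/2])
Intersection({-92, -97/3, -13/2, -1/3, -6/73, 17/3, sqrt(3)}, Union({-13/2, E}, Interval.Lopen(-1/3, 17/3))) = {-13/2, -6/73, 17/3, sqrt(3)}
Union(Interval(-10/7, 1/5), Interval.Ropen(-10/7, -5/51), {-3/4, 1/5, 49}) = Union({49}, Interval(-10/7, 1/5))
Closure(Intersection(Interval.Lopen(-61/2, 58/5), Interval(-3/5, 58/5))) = Interval(-3/5, 58/5)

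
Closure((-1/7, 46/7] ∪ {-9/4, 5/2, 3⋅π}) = {-9/4, 3⋅π} ∪ [-1/7, 46/7]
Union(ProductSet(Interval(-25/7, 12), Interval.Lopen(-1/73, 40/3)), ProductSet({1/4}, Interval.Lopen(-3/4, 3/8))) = Union(ProductSet({1/4}, Interval.Lopen(-3/4, 3/8)), ProductSet(Interval(-25/7, 12), Interval.Lopen(-1/73, 40/3)))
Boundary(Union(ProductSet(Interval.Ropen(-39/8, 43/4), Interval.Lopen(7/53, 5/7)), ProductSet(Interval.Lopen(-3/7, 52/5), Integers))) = Union(ProductSet({-39/8, 43/4}, Interval(7/53, 5/7)), ProductSet(Interval(-39/8, 43/4), {7/53, 5/7}), ProductSet(Interval(-3/7, 52/5), Complement(Integers, Interval.open(7/53, 5/7))))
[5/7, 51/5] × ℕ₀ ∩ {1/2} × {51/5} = ∅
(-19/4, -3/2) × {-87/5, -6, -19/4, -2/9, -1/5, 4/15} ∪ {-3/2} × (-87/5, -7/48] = ({-3/2} × (-87/5, -7/48]) ∪ ((-19/4, -3/2) × {-87/5, -6, -19/4, -2/9, -1/5, 4/15})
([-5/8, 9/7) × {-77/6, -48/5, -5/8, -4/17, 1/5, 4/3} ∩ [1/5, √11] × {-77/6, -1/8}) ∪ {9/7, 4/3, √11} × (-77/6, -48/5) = ([1/5, 9/7) × {-77/6}) ∪ ({9/7, 4/3, √11} × (-77/6, -48/5))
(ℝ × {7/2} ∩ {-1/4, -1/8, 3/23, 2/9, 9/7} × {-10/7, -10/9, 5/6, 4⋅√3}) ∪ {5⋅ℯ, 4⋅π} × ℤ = {5⋅ℯ, 4⋅π} × ℤ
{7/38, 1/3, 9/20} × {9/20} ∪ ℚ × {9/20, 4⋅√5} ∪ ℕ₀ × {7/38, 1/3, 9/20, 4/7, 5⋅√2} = (ℚ × {9/20, 4⋅√5}) ∪ (ℕ₀ × {7/38, 1/3, 9/20, 4/7, 5⋅√2})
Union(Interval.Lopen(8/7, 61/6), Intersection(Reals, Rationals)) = Union(Interval(8/7, 61/6), Rationals)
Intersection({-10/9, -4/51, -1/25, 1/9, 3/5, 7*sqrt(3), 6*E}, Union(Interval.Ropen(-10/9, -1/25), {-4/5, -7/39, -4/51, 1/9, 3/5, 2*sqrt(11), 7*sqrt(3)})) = {-10/9, -4/51, 1/9, 3/5, 7*sqrt(3)}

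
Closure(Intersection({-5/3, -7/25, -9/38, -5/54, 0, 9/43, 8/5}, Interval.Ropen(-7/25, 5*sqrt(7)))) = {-7/25, -9/38, -5/54, 0, 9/43, 8/5}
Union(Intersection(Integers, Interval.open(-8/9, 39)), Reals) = Union(Range(0, 39, 1), Reals)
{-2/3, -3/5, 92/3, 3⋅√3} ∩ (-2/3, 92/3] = {-3/5, 92/3, 3⋅√3}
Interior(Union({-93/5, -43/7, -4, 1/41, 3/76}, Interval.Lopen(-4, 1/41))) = Interval.open(-4, 1/41)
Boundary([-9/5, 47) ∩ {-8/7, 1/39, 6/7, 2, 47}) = {-8/7, 1/39, 6/7, 2}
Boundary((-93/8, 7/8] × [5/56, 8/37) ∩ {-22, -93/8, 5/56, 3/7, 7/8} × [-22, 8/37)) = {5/56, 3/7, 7/8} × [5/56, 8/37]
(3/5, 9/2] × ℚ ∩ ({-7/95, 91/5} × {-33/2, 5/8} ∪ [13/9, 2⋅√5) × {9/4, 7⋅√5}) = [13/9, 2⋅√5) × {9/4}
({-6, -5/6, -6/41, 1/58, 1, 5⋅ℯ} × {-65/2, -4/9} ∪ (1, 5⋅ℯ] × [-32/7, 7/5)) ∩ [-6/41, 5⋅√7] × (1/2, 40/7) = (1, 5⋅√7] × (1/2, 7/5)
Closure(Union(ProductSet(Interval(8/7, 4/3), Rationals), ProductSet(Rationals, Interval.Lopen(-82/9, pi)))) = Union(ProductSet(Interval(8/7, 4/3), Reals), ProductSet(Reals, Interval(-82/9, pi)))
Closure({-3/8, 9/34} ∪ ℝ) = ℝ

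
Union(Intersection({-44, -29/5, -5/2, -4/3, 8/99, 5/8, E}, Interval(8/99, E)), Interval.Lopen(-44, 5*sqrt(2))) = Interval.Lopen(-44, 5*sqrt(2))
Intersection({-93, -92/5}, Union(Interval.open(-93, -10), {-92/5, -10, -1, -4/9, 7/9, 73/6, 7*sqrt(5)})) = {-92/5}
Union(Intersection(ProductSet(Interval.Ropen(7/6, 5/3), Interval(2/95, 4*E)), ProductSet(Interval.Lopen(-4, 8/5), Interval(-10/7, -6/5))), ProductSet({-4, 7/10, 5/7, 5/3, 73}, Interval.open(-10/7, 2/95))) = ProductSet({-4, 7/10, 5/7, 5/3, 73}, Interval.open(-10/7, 2/95))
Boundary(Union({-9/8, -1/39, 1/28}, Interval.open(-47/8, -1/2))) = {-47/8, -1/2, -1/39, 1/28}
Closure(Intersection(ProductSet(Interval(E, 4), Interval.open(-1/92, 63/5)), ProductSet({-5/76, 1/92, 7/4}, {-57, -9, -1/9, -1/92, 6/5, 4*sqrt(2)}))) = EmptySet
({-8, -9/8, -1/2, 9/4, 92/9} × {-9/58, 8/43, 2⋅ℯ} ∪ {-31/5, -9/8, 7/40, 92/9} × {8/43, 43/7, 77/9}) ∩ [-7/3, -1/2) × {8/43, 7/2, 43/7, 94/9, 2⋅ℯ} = {-9/8} × {8/43, 43/7, 2⋅ℯ}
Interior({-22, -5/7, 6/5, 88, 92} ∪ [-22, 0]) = (-22, 0)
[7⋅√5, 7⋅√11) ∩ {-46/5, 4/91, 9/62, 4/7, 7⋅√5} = {7⋅√5}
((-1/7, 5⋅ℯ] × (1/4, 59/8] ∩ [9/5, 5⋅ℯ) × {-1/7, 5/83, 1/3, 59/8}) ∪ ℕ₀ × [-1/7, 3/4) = (ℕ₀ × [-1/7, 3/4)) ∪ ([9/5, 5⋅ℯ) × {1/3, 59/8})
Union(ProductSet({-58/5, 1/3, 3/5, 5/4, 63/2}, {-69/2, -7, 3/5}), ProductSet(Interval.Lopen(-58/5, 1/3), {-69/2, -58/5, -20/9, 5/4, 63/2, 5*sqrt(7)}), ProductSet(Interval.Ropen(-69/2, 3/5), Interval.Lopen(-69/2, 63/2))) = Union(ProductSet({-58/5, 1/3, 3/5, 5/4, 63/2}, {-69/2, -7, 3/5}), ProductSet(Interval.Ropen(-69/2, 3/5), Interval.Lopen(-69/2, 63/2)), ProductSet(Interval.Lopen(-58/5, 1/3), {-69/2, -58/5, -20/9, 5/4, 63/2, 5*sqrt(7)}))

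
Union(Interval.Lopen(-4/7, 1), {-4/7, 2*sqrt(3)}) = Union({2*sqrt(3)}, Interval(-4/7, 1))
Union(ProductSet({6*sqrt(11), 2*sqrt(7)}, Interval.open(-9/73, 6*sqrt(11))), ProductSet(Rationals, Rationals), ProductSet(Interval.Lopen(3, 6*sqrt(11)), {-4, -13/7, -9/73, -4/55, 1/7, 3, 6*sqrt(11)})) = Union(ProductSet({6*sqrt(11), 2*sqrt(7)}, Interval.open(-9/73, 6*sqrt(11))), ProductSet(Interval.Lopen(3, 6*sqrt(11)), {-4, -13/7, -9/73, -4/55, 1/7, 3, 6*sqrt(11)}), ProductSet(Rationals, Rationals))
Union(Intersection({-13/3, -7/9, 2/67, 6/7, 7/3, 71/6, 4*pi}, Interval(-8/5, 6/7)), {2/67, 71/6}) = {-7/9, 2/67, 6/7, 71/6}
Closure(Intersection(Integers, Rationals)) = Integers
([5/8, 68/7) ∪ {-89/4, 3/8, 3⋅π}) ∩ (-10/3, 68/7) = {3/8} ∪ [5/8, 68/7)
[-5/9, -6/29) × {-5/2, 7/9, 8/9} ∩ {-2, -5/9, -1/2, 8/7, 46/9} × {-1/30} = ∅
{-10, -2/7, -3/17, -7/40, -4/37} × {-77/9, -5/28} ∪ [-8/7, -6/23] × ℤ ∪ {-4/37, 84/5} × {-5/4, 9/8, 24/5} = ([-8/7, -6/23] × ℤ) ∪ ({-4/37, 84/5} × {-5/4, 9/8, 24/5}) ∪ ({-10, -2/7, -3/17, -7/40, -4/37} × {-77/9, -5/28})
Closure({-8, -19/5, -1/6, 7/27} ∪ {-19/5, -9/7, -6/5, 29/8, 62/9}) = {-8, -19/5, -9/7, -6/5, -1/6, 7/27, 29/8, 62/9}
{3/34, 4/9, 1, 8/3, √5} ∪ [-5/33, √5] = [-5/33, √5] ∪ {8/3}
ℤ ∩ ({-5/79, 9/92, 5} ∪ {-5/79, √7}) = {5}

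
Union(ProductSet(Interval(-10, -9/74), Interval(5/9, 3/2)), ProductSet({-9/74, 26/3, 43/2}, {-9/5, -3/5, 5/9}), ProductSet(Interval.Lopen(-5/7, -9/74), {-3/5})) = Union(ProductSet({-9/74, 26/3, 43/2}, {-9/5, -3/5, 5/9}), ProductSet(Interval(-10, -9/74), Interval(5/9, 3/2)), ProductSet(Interval.Lopen(-5/7, -9/74), {-3/5}))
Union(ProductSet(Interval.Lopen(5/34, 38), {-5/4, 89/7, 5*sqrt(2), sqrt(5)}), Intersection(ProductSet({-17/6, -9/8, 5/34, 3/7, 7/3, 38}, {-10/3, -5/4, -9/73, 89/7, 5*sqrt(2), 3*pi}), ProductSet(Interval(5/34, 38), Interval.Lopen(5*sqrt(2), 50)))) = Union(ProductSet({5/34, 3/7, 7/3, 38}, {89/7, 3*pi}), ProductSet(Interval.Lopen(5/34, 38), {-5/4, 89/7, 5*sqrt(2), sqrt(5)}))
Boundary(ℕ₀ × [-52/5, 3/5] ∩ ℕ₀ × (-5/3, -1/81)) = ℕ₀ × [-5/3, -1/81]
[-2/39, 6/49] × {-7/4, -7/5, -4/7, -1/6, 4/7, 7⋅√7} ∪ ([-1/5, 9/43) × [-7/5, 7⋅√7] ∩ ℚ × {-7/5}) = ((ℚ ∩ [-1/5, 9/43)) × {-7/5}) ∪ ([-2/39, 6/49] × {-7/4, -7/5, -4/7, -1/6, 4/7, 7⋅√7})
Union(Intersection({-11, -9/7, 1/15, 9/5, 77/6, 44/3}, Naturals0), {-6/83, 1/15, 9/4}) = {-6/83, 1/15, 9/4}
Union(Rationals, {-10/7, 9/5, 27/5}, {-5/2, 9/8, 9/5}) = Rationals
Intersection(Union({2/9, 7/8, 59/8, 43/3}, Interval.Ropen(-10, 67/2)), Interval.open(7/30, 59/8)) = Interval.open(7/30, 59/8)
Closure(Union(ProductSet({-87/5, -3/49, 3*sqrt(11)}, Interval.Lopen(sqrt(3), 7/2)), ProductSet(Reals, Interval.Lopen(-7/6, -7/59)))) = Union(ProductSet({-87/5, -3/49, 3*sqrt(11)}, Interval(sqrt(3), 7/2)), ProductSet(Reals, Interval(-7/6, -7/59)))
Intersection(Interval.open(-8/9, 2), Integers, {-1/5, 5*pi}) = EmptySet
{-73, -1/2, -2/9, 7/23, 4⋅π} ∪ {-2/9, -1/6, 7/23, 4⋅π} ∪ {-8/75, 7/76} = {-73, -1/2, -2/9, -1/6, -8/75, 7/76, 7/23, 4⋅π}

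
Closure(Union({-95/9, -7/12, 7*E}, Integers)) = Union({-95/9, -7/12, 7*E}, Integers)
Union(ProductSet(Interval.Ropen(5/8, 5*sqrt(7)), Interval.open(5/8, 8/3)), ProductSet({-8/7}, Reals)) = Union(ProductSet({-8/7}, Reals), ProductSet(Interval.Ropen(5/8, 5*sqrt(7)), Interval.open(5/8, 8/3)))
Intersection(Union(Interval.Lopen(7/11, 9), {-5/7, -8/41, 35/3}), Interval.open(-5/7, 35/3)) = Union({-8/41}, Interval.Lopen(7/11, 9))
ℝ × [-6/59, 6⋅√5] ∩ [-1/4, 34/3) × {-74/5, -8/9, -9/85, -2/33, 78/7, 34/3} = [-1/4, 34/3) × {-2/33, 78/7, 34/3}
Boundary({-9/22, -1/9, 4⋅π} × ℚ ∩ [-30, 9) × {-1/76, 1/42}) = {-9/22, -1/9} × {-1/76, 1/42}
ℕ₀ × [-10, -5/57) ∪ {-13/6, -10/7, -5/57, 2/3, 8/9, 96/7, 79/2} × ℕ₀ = (ℕ₀ × [-10, -5/57)) ∪ ({-13/6, -10/7, -5/57, 2/3, 8/9, 96/7, 79/2} × ℕ₀)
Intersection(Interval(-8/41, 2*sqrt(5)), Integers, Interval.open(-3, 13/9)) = Range(0, 2, 1)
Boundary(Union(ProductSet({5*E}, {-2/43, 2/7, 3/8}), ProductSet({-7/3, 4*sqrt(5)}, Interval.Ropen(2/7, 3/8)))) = Union(ProductSet({5*E}, {-2/43, 2/7, 3/8}), ProductSet({-7/3, 4*sqrt(5)}, Interval(2/7, 3/8)))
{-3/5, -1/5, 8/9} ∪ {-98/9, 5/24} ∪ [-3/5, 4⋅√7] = {-98/9} ∪ [-3/5, 4⋅√7]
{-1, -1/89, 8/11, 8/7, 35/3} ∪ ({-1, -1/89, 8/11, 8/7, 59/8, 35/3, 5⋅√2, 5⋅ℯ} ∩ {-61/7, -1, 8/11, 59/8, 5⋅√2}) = {-1, -1/89, 8/11, 8/7, 59/8, 35/3, 5⋅√2}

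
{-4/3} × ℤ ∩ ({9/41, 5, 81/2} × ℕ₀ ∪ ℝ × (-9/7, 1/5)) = {-4/3} × {-1, 0}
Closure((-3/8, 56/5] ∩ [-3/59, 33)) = [-3/59, 56/5]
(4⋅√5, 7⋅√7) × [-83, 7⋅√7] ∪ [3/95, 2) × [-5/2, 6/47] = ([3/95, 2) × [-5/2, 6/47]) ∪ ((4⋅√5, 7⋅√7) × [-83, 7⋅√7])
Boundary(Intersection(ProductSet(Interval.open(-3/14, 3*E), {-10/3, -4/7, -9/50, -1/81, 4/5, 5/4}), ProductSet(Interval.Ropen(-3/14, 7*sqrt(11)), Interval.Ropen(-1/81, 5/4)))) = ProductSet(Interval(-3/14, 3*E), {-1/81, 4/5})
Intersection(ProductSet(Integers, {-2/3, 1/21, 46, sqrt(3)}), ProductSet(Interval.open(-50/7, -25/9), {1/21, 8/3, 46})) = ProductSet(Range(-7, -2, 1), {1/21, 46})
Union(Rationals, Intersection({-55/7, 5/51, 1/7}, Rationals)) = Rationals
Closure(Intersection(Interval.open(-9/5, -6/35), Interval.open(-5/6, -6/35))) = Interval(-5/6, -6/35)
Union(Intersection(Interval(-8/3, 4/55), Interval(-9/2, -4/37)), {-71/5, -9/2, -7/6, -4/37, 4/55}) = Union({-71/5, -9/2, 4/55}, Interval(-8/3, -4/37))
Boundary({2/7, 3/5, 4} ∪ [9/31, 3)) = {2/7, 9/31, 3, 4}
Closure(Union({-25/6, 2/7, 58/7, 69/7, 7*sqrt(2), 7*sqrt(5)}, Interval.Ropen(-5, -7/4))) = Union({2/7, 58/7, 69/7, 7*sqrt(2), 7*sqrt(5)}, Interval(-5, -7/4))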